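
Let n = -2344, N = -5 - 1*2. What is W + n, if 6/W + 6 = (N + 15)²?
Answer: -67973/29 ≈ -2343.9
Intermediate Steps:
N = -7 (N = -5 - 2 = -7)
W = 3/29 (W = 6/(-6 + (-7 + 15)²) = 6/(-6 + 8²) = 6/(-6 + 64) = 6/58 = 6*(1/58) = 3/29 ≈ 0.10345)
W + n = 3/29 - 2344 = -67973/29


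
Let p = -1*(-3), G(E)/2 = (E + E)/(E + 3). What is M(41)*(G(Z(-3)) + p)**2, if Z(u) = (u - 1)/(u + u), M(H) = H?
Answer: 68921/121 ≈ 569.59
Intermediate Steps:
Z(u) = (-1 + u)/(2*u) (Z(u) = (-1 + u)/((2*u)) = (-1 + u)*(1/(2*u)) = (-1 + u)/(2*u))
G(E) = 4*E/(3 + E) (G(E) = 2*((E + E)/(E + 3)) = 2*((2*E)/(3 + E)) = 2*(2*E/(3 + E)) = 4*E/(3 + E))
p = 3
M(41)*(G(Z(-3)) + p)**2 = 41*(4*((1/2)*(-1 - 3)/(-3))/(3 + (1/2)*(-1 - 3)/(-3)) + 3)**2 = 41*(4*((1/2)*(-1/3)*(-4))/(3 + (1/2)*(-1/3)*(-4)) + 3)**2 = 41*(4*(2/3)/(3 + 2/3) + 3)**2 = 41*(4*(2/3)/(11/3) + 3)**2 = 41*(4*(2/3)*(3/11) + 3)**2 = 41*(8/11 + 3)**2 = 41*(41/11)**2 = 41*(1681/121) = 68921/121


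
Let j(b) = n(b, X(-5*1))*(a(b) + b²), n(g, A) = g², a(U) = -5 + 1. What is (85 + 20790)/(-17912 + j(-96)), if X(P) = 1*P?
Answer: 4175/16975976 ≈ 0.00024594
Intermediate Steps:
a(U) = -4
X(P) = P
j(b) = b²*(-4 + b²)
(85 + 20790)/(-17912 + j(-96)) = (85 + 20790)/(-17912 + (-96)²*(-4 + (-96)²)) = 20875/(-17912 + 9216*(-4 + 9216)) = 20875/(-17912 + 9216*9212) = 20875/(-17912 + 84897792) = 20875/84879880 = 20875*(1/84879880) = 4175/16975976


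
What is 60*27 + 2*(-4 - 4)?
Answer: 1604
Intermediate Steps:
60*27 + 2*(-4 - 4) = 1620 + 2*(-8) = 1620 - 16 = 1604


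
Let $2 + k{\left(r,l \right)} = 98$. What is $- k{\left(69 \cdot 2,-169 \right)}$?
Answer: $-96$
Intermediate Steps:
$k{\left(r,l \right)} = 96$ ($k{\left(r,l \right)} = -2 + 98 = 96$)
$- k{\left(69 \cdot 2,-169 \right)} = \left(-1\right) 96 = -96$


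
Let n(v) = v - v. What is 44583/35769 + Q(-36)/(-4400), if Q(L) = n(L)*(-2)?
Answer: 14861/11923 ≈ 1.2464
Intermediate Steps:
n(v) = 0
Q(L) = 0 (Q(L) = 0*(-2) = 0)
44583/35769 + Q(-36)/(-4400) = 44583/35769 + 0/(-4400) = 44583*(1/35769) + 0*(-1/4400) = 14861/11923 + 0 = 14861/11923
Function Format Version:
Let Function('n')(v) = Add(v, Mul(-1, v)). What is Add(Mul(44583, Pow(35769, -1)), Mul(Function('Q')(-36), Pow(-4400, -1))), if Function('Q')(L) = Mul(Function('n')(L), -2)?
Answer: Rational(14861, 11923) ≈ 1.2464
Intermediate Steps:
Function('n')(v) = 0
Function('Q')(L) = 0 (Function('Q')(L) = Mul(0, -2) = 0)
Add(Mul(44583, Pow(35769, -1)), Mul(Function('Q')(-36), Pow(-4400, -1))) = Add(Mul(44583, Pow(35769, -1)), Mul(0, Pow(-4400, -1))) = Add(Mul(44583, Rational(1, 35769)), Mul(0, Rational(-1, 4400))) = Add(Rational(14861, 11923), 0) = Rational(14861, 11923)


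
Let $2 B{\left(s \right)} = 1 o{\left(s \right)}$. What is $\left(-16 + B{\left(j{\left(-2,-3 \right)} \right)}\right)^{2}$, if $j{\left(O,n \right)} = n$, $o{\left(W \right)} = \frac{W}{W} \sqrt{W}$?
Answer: $\frac{\left(32 - i \sqrt{3}\right)^{2}}{4} \approx 255.25 - 27.713 i$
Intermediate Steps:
$o{\left(W \right)} = \sqrt{W}$ ($o{\left(W \right)} = 1 \sqrt{W} = \sqrt{W}$)
$B{\left(s \right)} = \frac{\sqrt{s}}{2}$ ($B{\left(s \right)} = \frac{1 \sqrt{s}}{2} = \frac{\sqrt{s}}{2}$)
$\left(-16 + B{\left(j{\left(-2,-3 \right)} \right)}\right)^{2} = \left(-16 + \frac{\sqrt{-3}}{2}\right)^{2} = \left(-16 + \frac{i \sqrt{3}}{2}\right)^{2}$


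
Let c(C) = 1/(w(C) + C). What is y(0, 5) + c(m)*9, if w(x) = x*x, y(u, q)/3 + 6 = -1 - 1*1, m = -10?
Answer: -239/10 ≈ -23.900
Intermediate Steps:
y(u, q) = -24 (y(u, q) = -18 + 3*(-1 - 1*1) = -18 + 3*(-1 - 1) = -18 + 3*(-2) = -18 - 6 = -24)
w(x) = x²
c(C) = 1/(C + C²) (c(C) = 1/(C² + C) = 1/(C + C²))
y(0, 5) + c(m)*9 = -24 + (1/((-10)*(1 - 10)))*9 = -24 - ⅒/(-9)*9 = -24 - ⅒*(-⅑)*9 = -24 + (1/90)*9 = -24 + ⅒ = -239/10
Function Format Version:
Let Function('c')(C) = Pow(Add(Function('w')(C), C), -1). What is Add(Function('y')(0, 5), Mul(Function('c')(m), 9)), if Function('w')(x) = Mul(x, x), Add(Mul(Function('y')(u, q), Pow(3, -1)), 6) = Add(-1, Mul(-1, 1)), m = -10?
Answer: Rational(-239, 10) ≈ -23.900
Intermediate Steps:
Function('y')(u, q) = -24 (Function('y')(u, q) = Add(-18, Mul(3, Add(-1, Mul(-1, 1)))) = Add(-18, Mul(3, Add(-1, -1))) = Add(-18, Mul(3, -2)) = Add(-18, -6) = -24)
Function('w')(x) = Pow(x, 2)
Function('c')(C) = Pow(Add(C, Pow(C, 2)), -1) (Function('c')(C) = Pow(Add(Pow(C, 2), C), -1) = Pow(Add(C, Pow(C, 2)), -1))
Add(Function('y')(0, 5), Mul(Function('c')(m), 9)) = Add(-24, Mul(Mul(Pow(-10, -1), Pow(Add(1, -10), -1)), 9)) = Add(-24, Mul(Mul(Rational(-1, 10), Pow(-9, -1)), 9)) = Add(-24, Mul(Mul(Rational(-1, 10), Rational(-1, 9)), 9)) = Add(-24, Mul(Rational(1, 90), 9)) = Add(-24, Rational(1, 10)) = Rational(-239, 10)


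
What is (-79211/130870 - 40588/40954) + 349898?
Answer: 937661126471593/2679824990 ≈ 3.4990e+5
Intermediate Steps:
(-79211/130870 - 40588/40954) + 349898 = (-79211*1/130870 - 40588*1/40954) + 349898 = (-79211/130870 - 20294/20477) + 349898 = -4277879427/2679824990 + 349898 = 937661126471593/2679824990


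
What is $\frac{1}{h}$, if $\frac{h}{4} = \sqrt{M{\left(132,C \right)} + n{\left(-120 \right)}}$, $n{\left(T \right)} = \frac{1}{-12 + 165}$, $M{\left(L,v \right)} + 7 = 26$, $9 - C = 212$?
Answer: $\frac{3 \sqrt{12359}}{5816} \approx 0.057344$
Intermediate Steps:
$C = -203$ ($C = 9 - 212 = -203$)
$M{\left(L,v \right)} = 19$ ($M{\left(L,v \right)} = -7 + 26 = 19$)
$n{\left(T \right)} = \frac{1}{153}$
$h = \frac{8 \sqrt{12359}}{51}$ ($h = 4 \sqrt{19 + \frac{1}{153}} = 4 \sqrt{\frac{2908}{153}} = 4 \frac{2 \sqrt{12359}}{51} = \frac{8 \sqrt{12359}}{51} \approx 17.439$)
$\frac{1}{h} = \frac{1}{\frac{8}{51} \sqrt{12359}} = \frac{3 \sqrt{12359}}{5816}$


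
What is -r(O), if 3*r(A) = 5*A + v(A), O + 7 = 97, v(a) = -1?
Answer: -449/3 ≈ -149.67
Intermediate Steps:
O = 90 (O = -7 + 97 = 90)
r(A) = -⅓ + 5*A/3 (r(A) = (5*A - 1)/3 = (-1 + 5*A)/3 = -⅓ + 5*A/3)
-r(O) = -(-⅓ + (5/3)*90) = -(-⅓ + 150) = -1*449/3 = -449/3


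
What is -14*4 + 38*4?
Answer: 96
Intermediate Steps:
-14*4 + 38*4 = -56 + 152 = 96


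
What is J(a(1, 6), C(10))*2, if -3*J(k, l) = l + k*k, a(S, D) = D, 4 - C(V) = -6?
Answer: -92/3 ≈ -30.667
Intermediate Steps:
C(V) = 10 (C(V) = 4 - 1*(-6) = 4 + 6 = 10)
J(k, l) = -l/3 - k²/3 (J(k, l) = -(l + k*k)/3 = -(l + k²)/3 = -l/3 - k²/3)
J(a(1, 6), C(10))*2 = (-⅓*10 - ⅓*6²)*2 = (-10/3 - ⅓*36)*2 = (-10/3 - 12)*2 = -46/3*2 = -92/3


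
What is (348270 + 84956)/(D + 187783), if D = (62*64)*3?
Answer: 433226/199687 ≈ 2.1695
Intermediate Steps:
D = 11904 (D = 3968*3 = 11904)
(348270 + 84956)/(D + 187783) = (348270 + 84956)/(11904 + 187783) = 433226/199687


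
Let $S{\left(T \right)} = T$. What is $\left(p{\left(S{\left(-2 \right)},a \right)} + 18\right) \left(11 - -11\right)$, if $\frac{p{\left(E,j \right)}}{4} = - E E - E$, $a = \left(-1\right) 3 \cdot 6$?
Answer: $220$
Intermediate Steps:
$a = -18$ ($a = \left(-3\right) 6 = -18$)
$p{\left(E,j \right)} = - 4 E - 4 E^{2}$ ($p{\left(E,j \right)} = 4 \left(- E E - E\right) = 4 \left(- E^{2} - E\right) = 4 \left(- E - E^{2}\right) = - 4 E - 4 E^{2}$)
$\left(p{\left(S{\left(-2 \right)},a \right)} + 18\right) \left(11 - -11\right) = \left(\left(-4\right) \left(-2\right) \left(1 - 2\right) + 18\right) \left(11 - -11\right) = \left(\left(-4\right) \left(-2\right) \left(-1\right) + 18\right) \left(11 + 11\right) = \left(-8 + 18\right) 22 = 10 \cdot 22 = 220$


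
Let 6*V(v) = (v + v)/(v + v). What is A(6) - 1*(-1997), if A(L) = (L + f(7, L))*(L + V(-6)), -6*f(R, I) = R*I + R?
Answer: 71411/36 ≈ 1983.6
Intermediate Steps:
f(R, I) = -R/6 - I*R/6 (f(R, I) = -(R*I + R)/6 = -(I*R + R)/6 = -(R + I*R)/6 = -R/6 - I*R/6)
V(v) = 1/6 (V(v) = ((v + v)/(v + v))/6 = ((2*v)/((2*v)))/6 = ((2*v)*(1/(2*v)))/6 = (1/6)*1 = 1/6)
A(L) = (-7/6 - L/6)*(1/6 + L) (A(L) = (L - 1/6*7*(1 + L))*(L + 1/6) = (L + (-7/6 - 7*L/6))*(1/6 + L) = (-7/6 - L/6)*(1/6 + L))
A(6) - 1*(-1997) = (-7/36 - 43/36*6 - 1/6*6**2) - 1*(-1997) = (-7/36 - 43/6 - 1/6*36) + 1997 = (-7/36 - 43/6 - 6) + 1997 = -481/36 + 1997 = 71411/36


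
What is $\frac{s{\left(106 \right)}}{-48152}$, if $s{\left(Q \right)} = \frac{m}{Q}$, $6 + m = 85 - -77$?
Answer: $- \frac{3}{98156} \approx -3.0564 \cdot 10^{-5}$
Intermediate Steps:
$m = 156$ ($m = -6 + \left(85 - -77\right) = -6 + \left(85 + 77\right) = -6 + 162 = 156$)
$s{\left(Q \right)} = \frac{156}{Q}$
$\frac{s{\left(106 \right)}}{-48152} = \frac{156 \cdot \frac{1}{106}}{-48152} = 156 \cdot \frac{1}{106} \left(- \frac{1}{48152}\right) = \frac{78}{53} \left(- \frac{1}{48152}\right) = - \frac{3}{98156}$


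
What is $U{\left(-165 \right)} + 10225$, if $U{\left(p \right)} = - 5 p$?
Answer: $11050$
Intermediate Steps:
$U{\left(-165 \right)} + 10225 = \left(-5\right) \left(-165\right) + 10225 = 825 + 10225 = 11050$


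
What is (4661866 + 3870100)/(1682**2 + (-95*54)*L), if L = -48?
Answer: 4265983/1537682 ≈ 2.7743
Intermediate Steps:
(4661866 + 3870100)/(1682**2 + (-95*54)*L) = (4661866 + 3870100)/(1682**2 - 95*54*(-48)) = 8531966/(2829124 - 5130*(-48)) = 8531966/(2829124 + 246240) = 8531966/3075364 = 8531966*(1/3075364) = 4265983/1537682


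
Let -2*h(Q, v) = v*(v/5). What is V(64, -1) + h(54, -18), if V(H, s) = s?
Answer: -167/5 ≈ -33.400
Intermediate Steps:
h(Q, v) = -v²/10 (h(Q, v) = -v*v/5/2 = -v²/10)
V(64, -1) + h(54, -18) = -1 - ⅒*(-18)² = -1 - ⅒*324 = -1 - 162/5 = -167/5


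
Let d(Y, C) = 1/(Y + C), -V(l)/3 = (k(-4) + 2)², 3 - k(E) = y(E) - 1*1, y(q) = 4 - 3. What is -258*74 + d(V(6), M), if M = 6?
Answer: -1317349/69 ≈ -19092.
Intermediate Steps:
y(q) = 1
k(E) = 3 (k(E) = 3 - (1 - 1*1) = 3 - (1 - 1) = 3 - 1*0 = 3 + 0 = 3)
V(l) = -75 (V(l) = -3*(3 + 2)² = -3*5² = -3*25 = -75)
d(Y, C) = 1/(C + Y)
-258*74 + d(V(6), M) = -258*74 + 1/(6 - 75) = -19092 + 1/(-69) = -19092 - 1/69 = -1317349/69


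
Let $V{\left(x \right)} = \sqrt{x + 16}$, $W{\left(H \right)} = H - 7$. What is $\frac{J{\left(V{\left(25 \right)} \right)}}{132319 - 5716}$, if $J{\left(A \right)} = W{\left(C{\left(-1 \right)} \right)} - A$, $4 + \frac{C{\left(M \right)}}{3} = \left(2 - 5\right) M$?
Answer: $- \frac{10}{126603} - \frac{\sqrt{41}}{126603} \approx -0.00012956$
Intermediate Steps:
$C{\left(M \right)} = -12 - 9 M$ ($C{\left(M \right)} = -12 + 3 \left(2 - 5\right) M = -12 + 3 \left(- 3 M\right) = -12 - 9 M$)
$W{\left(H \right)} = -7 + H$ ($W{\left(H \right)} = H - 7 = -7 + H$)
$V{\left(x \right)} = \sqrt{16 + x}$
$J{\left(A \right)} = -10 - A$ ($J{\left(A \right)} = \left(-7 - 3\right) - A = -10 - A$)
$\frac{J{\left(V{\left(25 \right)} \right)}}{132319 - 5716} = \frac{-10 - \sqrt{16 + 25}}{132319 - 5716} = \frac{-10 - \sqrt{41}}{132319 - 5716} = \frac{-10 - \sqrt{41}}{126603} = \left(-10 - \sqrt{41}\right) \frac{1}{126603} = - \frac{10}{126603} - \frac{\sqrt{41}}{126603}$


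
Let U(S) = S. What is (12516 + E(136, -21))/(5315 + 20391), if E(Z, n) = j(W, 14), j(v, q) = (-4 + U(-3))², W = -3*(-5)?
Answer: 12565/25706 ≈ 0.48880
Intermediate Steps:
W = 15
j(v, q) = 49 (j(v, q) = (-4 - 3)² = (-7)² = 49)
E(Z, n) = 49
(12516 + E(136, -21))/(5315 + 20391) = (12516 + 49)/(5315 + 20391) = 12565/25706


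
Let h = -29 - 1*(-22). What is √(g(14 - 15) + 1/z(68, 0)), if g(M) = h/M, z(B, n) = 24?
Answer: 13*√6/12 ≈ 2.6536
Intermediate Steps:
h = -7 (h = -29 + 22 = -7)
g(M) = -7/M
√(g(14 - 15) + 1/z(68, 0)) = √(-7/(14 - 15) + 1/24) = √(-7/(-1) + 1/24) = √(-7*(-1) + 1/24) = √(7 + 1/24) = √(169/24) = 13*√6/12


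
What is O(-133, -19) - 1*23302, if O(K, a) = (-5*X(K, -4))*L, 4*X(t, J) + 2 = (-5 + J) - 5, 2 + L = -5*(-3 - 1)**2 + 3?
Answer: -24882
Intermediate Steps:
L = -79 (L = -2 + (-5*(-3 - 1)**2 + 3) = -2 + (-5*(-4)**2 + 3) = -2 + (-5*16 + 3) = -2 + (-80 + 3) = -2 - 77 = -79)
X(t, J) = -3 + J/4 (X(t, J) = -1/2 + ((-5 + J) - 5)/4 = -1/2 + (-10 + J)/4 = -1/2 + (-5/2 + J/4) = -3 + J/4)
O(K, a) = -1580 (O(K, a) = -5*(-3 + (1/4)*(-4))*(-79) = -5*(-3 - 1)*(-79) = -5*(-4)*(-79) = 20*(-79) = -1580)
O(-133, -19) - 1*23302 = -1580 - 1*23302 = -1580 - 23302 = -24882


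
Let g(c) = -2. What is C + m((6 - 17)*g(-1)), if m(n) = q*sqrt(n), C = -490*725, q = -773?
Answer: -355250 - 773*sqrt(22) ≈ -3.5888e+5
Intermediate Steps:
C = -355250
m(n) = -773*sqrt(n)
C + m((6 - 17)*g(-1)) = -355250 - 773*sqrt(22)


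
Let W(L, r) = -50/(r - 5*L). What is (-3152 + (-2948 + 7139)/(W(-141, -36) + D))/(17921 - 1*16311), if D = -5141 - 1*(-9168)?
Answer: -8488725197/4337360930 ≈ -1.9571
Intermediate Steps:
D = 4027 (D = -5141 + 9168 = 4027)
(-3152 + (-2948 + 7139)/(W(-141, -36) + D))/(17921 - 1*16311) = (-3152 + (-2948 + 7139)/(50/(-1*(-36) + 5*(-141)) + 4027))/(17921 - 1*16311) = (-3152 + 4191/(50/(36 - 705) + 4027))/(17921 - 16311) = (-3152 + 4191/(50/(-669) + 4027))/1610 = (-3152 + 4191/(50*(-1/669) + 4027))*(1/1610) = (-3152 + 4191/(-50/669 + 4027))*(1/1610) = (-3152 + 4191/(2694013/669))*(1/1610) = (-3152 + 4191*(669/2694013))*(1/1610) = (-3152 + 2803779/2694013)*(1/1610) = -8488725197/2694013*1/1610 = -8488725197/4337360930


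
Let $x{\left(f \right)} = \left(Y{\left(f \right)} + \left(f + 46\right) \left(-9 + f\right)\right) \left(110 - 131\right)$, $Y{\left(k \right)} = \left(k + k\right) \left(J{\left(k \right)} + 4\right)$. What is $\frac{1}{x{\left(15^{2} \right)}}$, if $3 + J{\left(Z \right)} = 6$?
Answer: $- \frac{1}{1295406} \approx -7.7196 \cdot 10^{-7}$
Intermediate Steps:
$J{\left(Z \right)} = 3$ ($J{\left(Z \right)} = -3 + 6 = 3$)
$Y{\left(k \right)} = 14 k$ ($Y{\left(k \right)} = \left(k + k\right) \left(3 + 4\right) = 2 k 7 = 14 k$)
$x{\left(f \right)} = - 294 f - 21 \left(-9 + f\right) \left(46 + f\right)$ ($x{\left(f \right)} = \left(14 f + \left(f + 46\right) \left(-9 + f\right)\right) \left(110 - 131\right) = \left(14 f + \left(46 + f\right) \left(-9 + f\right)\right) \left(-21\right) = \left(14 f + \left(-9 + f\right) \left(46 + f\right)\right) \left(-21\right) = - 294 f - 21 \left(-9 + f\right) \left(46 + f\right)$)
$\frac{1}{x{\left(15^{2} \right)}} = \frac{1}{8694 - 1071 \cdot 15^{2} - 21 \left(15^{2}\right)^{2}} = \frac{1}{8694 - 240975 - 21 \cdot 225^{2}} = \frac{1}{8694 - 240975 - 1063125} = \frac{1}{-1295406} = - \frac{1}{1295406}$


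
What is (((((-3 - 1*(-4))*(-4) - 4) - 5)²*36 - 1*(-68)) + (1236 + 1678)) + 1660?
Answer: 10726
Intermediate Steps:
(((((-3 - 1*(-4))*(-4) - 4) - 5)²*36 - 1*(-68)) + (1236 + 1678)) + 1660 = (((((-3 + 4)*(-4) - 4) - 5)²*36 + 68) + 2914) + 1660 = ((((1*(-4) - 4) - 5)²*36 + 68) + 2914) + 1660 = ((((-4 - 4) - 5)²*36 + 68) + 2914) + 1660 = (((-8 - 5)²*36 + 68) + 2914) + 1660 = (((-13)²*36 + 68) + 2914) + 1660 = ((169*36 + 68) + 2914) + 1660 = ((6084 + 68) + 2914) + 1660 = (6152 + 2914) + 1660 = 9066 + 1660 = 10726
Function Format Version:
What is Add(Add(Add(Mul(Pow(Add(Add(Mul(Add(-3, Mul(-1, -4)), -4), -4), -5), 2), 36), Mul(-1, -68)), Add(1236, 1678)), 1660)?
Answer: 10726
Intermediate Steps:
Add(Add(Add(Mul(Pow(Add(Add(Mul(Add(-3, Mul(-1, -4)), -4), -4), -5), 2), 36), Mul(-1, -68)), Add(1236, 1678)), 1660) = Add(Add(Add(Mul(Pow(Add(Add(Mul(Add(-3, 4), -4), -4), -5), 2), 36), 68), 2914), 1660) = Add(Add(Add(Mul(Pow(Add(Add(Mul(1, -4), -4), -5), 2), 36), 68), 2914), 1660) = Add(Add(Add(Mul(Pow(Add(Add(-4, -4), -5), 2), 36), 68), 2914), 1660) = Add(Add(Add(Mul(Pow(Add(-8, -5), 2), 36), 68), 2914), 1660) = Add(Add(Add(Mul(Pow(-13, 2), 36), 68), 2914), 1660) = Add(Add(Add(Mul(169, 36), 68), 2914), 1660) = Add(Add(Add(6084, 68), 2914), 1660) = Add(Add(6152, 2914), 1660) = Add(9066, 1660) = 10726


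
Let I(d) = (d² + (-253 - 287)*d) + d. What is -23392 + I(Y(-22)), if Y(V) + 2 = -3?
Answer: -20672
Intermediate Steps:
Y(V) = -5 (Y(V) = -2 - 3 = -5)
I(d) = d² - 539*d (I(d) = (d² - 540*d) + d = d² - 539*d)
-23392 + I(Y(-22)) = -23392 - 5*(-539 - 5) = -23392 - 5*(-544) = -23392 + 2720 = -20672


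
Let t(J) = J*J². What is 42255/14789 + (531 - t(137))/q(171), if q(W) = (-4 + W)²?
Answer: -36841436863/412450421 ≈ -89.323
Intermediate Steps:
t(J) = J³
42255/14789 + (531 - t(137))/q(171) = 42255/14789 + (531 - 1*137³)/((-4 + 171)²) = 42255*(1/14789) + (531 - 1*2571353)/(167²) = 42255/14789 + (531 - 2571353)/27889 = 42255/14789 - 2570822*1/27889 = 42255/14789 - 2570822/27889 = -36841436863/412450421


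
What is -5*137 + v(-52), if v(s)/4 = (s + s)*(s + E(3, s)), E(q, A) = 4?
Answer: 19283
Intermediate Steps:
v(s) = 8*s*(4 + s) (v(s) = 4*((s + s)*(s + 4)) = 4*((2*s)*(4 + s)) = 4*(2*s*(4 + s)) = 8*s*(4 + s))
-5*137 + v(-52) = -5*137 + 8*(-52)*(4 - 52) = -685 + 8*(-52)*(-48) = -685 + 19968 = 19283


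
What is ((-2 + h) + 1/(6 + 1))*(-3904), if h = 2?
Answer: -3904/7 ≈ -557.71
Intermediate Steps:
((-2 + h) + 1/(6 + 1))*(-3904) = ((-2 + 2) + 1/(6 + 1))*(-3904) = (0 + 1/7)*(-3904) = (0 + ⅐)*(-3904) = (⅐)*(-3904) = -3904/7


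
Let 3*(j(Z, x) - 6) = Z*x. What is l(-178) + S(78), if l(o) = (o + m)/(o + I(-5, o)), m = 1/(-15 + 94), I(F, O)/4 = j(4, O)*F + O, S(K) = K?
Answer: 69033837/885590 ≈ 77.952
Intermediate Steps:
j(Z, x) = 6 + Z*x/3 (j(Z, x) = 6 + (Z*x)/3 = 6 + Z*x/3)
I(F, O) = 4*O + 4*F*(6 + 4*O/3) (I(F, O) = 4*((6 + (⅓)*4*O)*F + O) = 4*((6 + 4*O/3)*F + O) = 4*(F*(6 + 4*O/3) + O) = 4*(O + F*(6 + 4*O/3)) = 4*O + 4*F*(6 + 4*O/3))
m = 1/79 ≈ 0.012658
l(o) = (1/79 + o)/(-120 - 65*o/3) (l(o) = (o + 1/79)/(o + (4*o + (8/3)*(-5)*(9 + 2*o))) = (1/79 + o)/(o + (4*o + (-120 - 80*o/3))) = (1/79 + o)/(o + (-120 - 68*o/3)) = (1/79 + o)/(-120 - 65*o/3))
l(-178) + S(78) = 3*(-1 - 79*(-178))/(395*(72 + 13*(-178))) + 78 = 3*(-1 + 14062)/(395*(72 - 2314)) + 78 = (3/395)*14061/(-2242) + 78 = (3/395)*(-1/2242)*14061 + 78 = -42183/885590 + 78 = 69033837/885590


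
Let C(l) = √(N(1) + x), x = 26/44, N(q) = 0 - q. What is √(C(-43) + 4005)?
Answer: √(1938420 + 66*I*√22)/22 ≈ 63.285 + 0.0050533*I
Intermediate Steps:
N(q) = -q
x = 13/22 (x = 26*(1/44) = 13/22 ≈ 0.59091)
C(l) = 3*I*√22/22 (C(l) = √(-1*1 + 13/22) = √(-1 + 13/22) = √(-9/22) = 3*I*√22/22)
√(C(-43) + 4005) = √(3*I*√22/22 + 4005) = √(4005 + 3*I*√22/22)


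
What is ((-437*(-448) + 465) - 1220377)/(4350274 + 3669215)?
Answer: -1024136/8019489 ≈ -0.12771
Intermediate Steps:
((-437*(-448) + 465) - 1220377)/(4350274 + 3669215) = ((195776 + 465) - 1220377)/8019489 = (196241 - 1220377)*(1/8019489) = -1024136*1/8019489 = -1024136/8019489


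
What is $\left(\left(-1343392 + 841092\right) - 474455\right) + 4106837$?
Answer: $3130082$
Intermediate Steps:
$\left(\left(-1343392 + 841092\right) - 474455\right) + 4106837 = \left(-502300 - 474455\right) + 4106837 = -976755 + 4106837 = 3130082$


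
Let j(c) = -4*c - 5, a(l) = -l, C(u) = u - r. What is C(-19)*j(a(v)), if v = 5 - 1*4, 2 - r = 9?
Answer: 12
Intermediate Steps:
r = -7 (r = 2 - 1*9 = 2 - 9 = -7)
C(u) = 7 + u (C(u) = u - 1*(-7) = u + 7 = 7 + u)
v = 1 (v = 5 - 4 = 1)
j(c) = -5 - 4*c
C(-19)*j(a(v)) = (7 - 19)*(-5 - (-4)) = -12*(-5 - 4*(-1)) = -12*(-5 + 4) = -12*(-1) = 12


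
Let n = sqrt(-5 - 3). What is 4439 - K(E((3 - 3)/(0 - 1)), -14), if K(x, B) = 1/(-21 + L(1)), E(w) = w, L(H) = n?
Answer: 1993132/449 + 2*I*sqrt(2)/449 ≈ 4439.0 + 0.0062994*I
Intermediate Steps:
n = 2*I*sqrt(2) (n = sqrt(-8) = 2*I*sqrt(2) ≈ 2.8284*I)
L(H) = 2*I*sqrt(2)
K(x, B) = 1/(-21 + 2*I*sqrt(2))
4439 - K(E((3 - 3)/(0 - 1)), -14) = 4439 - (-21/449 - 2*I*sqrt(2)/449) = 4439 + (21/449 + 2*I*sqrt(2)/449) = 1993132/449 + 2*I*sqrt(2)/449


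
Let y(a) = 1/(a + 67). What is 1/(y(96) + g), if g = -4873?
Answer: -163/794298 ≈ -0.00020521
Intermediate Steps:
y(a) = 1/(67 + a)
1/(y(96) + g) = 1/(1/(67 + 96) - 4873) = 1/(1/163 - 4873) = 1/(-794298/163) = -163/794298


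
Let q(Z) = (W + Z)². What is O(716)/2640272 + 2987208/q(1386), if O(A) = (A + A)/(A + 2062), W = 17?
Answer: 2738775562035227/1804705186826868 ≈ 1.5176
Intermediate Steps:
q(Z) = (17 + Z)²
O(A) = 2*A/(2062 + A) (O(A) = (2*A)/(2062 + A) = 2*A/(2062 + A))
O(716)/2640272 + 2987208/q(1386) = (2*716/(2062 + 716))/2640272 + 2987208/((17 + 1386)²) = (2*716/2778)*(1/2640272) + 2987208/(1403²) = (2*716*(1/2778))*(1/2640272) + 2987208/1968409 = (716/1389)*(1/2640272) + 2987208*(1/1968409) = 179/916834452 + 2987208/1968409 = 2738775562035227/1804705186826868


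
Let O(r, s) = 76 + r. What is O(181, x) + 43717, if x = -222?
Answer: 43974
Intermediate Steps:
O(181, x) + 43717 = (76 + 181) + 43717 = 257 + 43717 = 43974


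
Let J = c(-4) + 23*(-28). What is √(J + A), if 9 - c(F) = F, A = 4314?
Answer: √3683 ≈ 60.688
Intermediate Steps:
c(F) = 9 - F
J = -631 (J = (9 - 1*(-4)) + 23*(-28) = (9 + 4) - 644 = 13 - 644 = -631)
√(J + A) = √(-631 + 4314) = √3683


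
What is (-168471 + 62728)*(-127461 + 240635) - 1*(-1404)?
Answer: -11967356878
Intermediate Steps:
(-168471 + 62728)*(-127461 + 240635) - 1*(-1404) = -105743*113174 + 1404 = -11967358282 + 1404 = -11967356878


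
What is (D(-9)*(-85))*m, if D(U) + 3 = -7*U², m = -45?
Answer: -2180250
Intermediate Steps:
D(U) = -3 - 7*U²
(D(-9)*(-85))*m = ((-3 - 7*(-9)²)*(-85))*(-45) = ((-3 - 7*81)*(-85))*(-45) = ((-3 - 567)*(-85))*(-45) = -570*(-85)*(-45) = 48450*(-45) = -2180250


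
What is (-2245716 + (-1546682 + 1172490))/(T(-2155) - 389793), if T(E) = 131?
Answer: 1309954/194831 ≈ 6.7235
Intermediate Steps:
(-2245716 + (-1546682 + 1172490))/(T(-2155) - 389793) = (-2245716 + (-1546682 + 1172490))/(131 - 389793) = (-2245716 - 374192)/(-389662) = -2619908*(-1/389662) = 1309954/194831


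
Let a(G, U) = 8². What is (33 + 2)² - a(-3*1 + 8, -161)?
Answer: 1161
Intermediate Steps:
a(G, U) = 64
(33 + 2)² - a(-3*1 + 8, -161) = (33 + 2)² - 1*64 = 35² - 64 = 1225 - 64 = 1161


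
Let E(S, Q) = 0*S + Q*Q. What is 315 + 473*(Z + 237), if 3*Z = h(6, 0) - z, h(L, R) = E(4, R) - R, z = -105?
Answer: 128971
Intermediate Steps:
E(S, Q) = Q² (E(S, Q) = 0 + Q² = Q²)
h(L, R) = R² - R
Z = 35 (Z = (0*(-1 + 0) - 1*(-105))/3 = (0*(-1) + 105)/3 = (0 + 105)/3 = (⅓)*105 = 35)
315 + 473*(Z + 237) = 315 + 473*(35 + 237) = 315 + 473*272 = 315 + 128656 = 128971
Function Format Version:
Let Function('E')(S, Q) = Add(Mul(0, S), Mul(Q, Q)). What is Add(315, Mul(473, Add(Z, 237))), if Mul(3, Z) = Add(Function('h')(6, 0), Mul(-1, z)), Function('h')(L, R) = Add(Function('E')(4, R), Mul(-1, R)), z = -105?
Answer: 128971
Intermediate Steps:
Function('E')(S, Q) = Pow(Q, 2) (Function('E')(S, Q) = Add(0, Pow(Q, 2)) = Pow(Q, 2))
Function('h')(L, R) = Add(Pow(R, 2), Mul(-1, R))
Z = 35 (Z = Mul(Rational(1, 3), Add(Mul(0, Add(-1, 0)), Mul(-1, -105))) = Mul(Rational(1, 3), Add(Mul(0, -1), 105)) = Mul(Rational(1, 3), Add(0, 105)) = Mul(Rational(1, 3), 105) = 35)
Add(315, Mul(473, Add(Z, 237))) = Add(315, Mul(473, Add(35, 237))) = Add(315, Mul(473, 272)) = Add(315, 128656) = 128971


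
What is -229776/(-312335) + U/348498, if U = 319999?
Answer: 180023364113/108848122830 ≈ 1.6539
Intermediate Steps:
-229776/(-312335) + U/348498 = -229776/(-312335) + 319999/348498 = -229776*(-1/312335) + 319999*(1/348498) = 229776/312335 + 319999/348498 = 180023364113/108848122830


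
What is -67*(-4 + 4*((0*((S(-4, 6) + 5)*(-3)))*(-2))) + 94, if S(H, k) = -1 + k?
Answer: 362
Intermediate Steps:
-67*(-4 + 4*((0*((S(-4, 6) + 5)*(-3)))*(-2))) + 94 = -67*(-4 + 4*((0*(((-1 + 6) + 5)*(-3)))*(-2))) + 94 = -67*(-4 + 4*((0*((5 + 5)*(-3)))*(-2))) + 94 = -67*(-4 + 4*((0*(10*(-3)))*(-2))) + 94 = -67*(-4 + 4*((0*(-30))*(-2))) + 94 = -67*(-4 + 4*(0*(-2))) + 94 = -67*(-4 + 4*0) + 94 = -67*(-4 + 0) + 94 = -67*(-4) + 94 = 268 + 94 = 362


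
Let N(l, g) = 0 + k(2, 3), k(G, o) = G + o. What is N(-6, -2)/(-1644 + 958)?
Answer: -5/686 ≈ -0.0072886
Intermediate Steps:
N(l, g) = 5 (N(l, g) = 0 + (2 + 3) = 0 + 5 = 5)
N(-6, -2)/(-1644 + 958) = 5/(-1644 + 958) = 5/(-686) = 5*(-1/686) = -5/686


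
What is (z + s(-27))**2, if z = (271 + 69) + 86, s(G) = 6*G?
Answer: 69696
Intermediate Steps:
z = 426 (z = 340 + 86 = 426)
(z + s(-27))**2 = (426 + 6*(-27))**2 = (426 - 162)**2 = 264**2 = 69696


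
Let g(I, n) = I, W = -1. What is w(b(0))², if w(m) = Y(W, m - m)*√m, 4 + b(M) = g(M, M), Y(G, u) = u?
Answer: 0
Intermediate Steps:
b(M) = -4 + M
w(m) = 0 (w(m) = (m - m)*√m = 0*√m = 0)
w(b(0))² = 0² = 0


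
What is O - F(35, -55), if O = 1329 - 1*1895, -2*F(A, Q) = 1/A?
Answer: -39619/70 ≈ -565.99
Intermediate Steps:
F(A, Q) = -1/(2*A)
O = -566 (O = 1329 - 1895 = -566)
O - F(35, -55) = -566 - (-1)/(2*35) = -566 - 1*(-1/70) = -566 + 1/70 = -39619/70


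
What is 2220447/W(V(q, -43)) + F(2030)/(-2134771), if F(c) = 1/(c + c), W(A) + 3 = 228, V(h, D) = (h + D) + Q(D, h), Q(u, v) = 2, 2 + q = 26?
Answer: 1282999480153733/130007553900 ≈ 9868.7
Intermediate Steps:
q = 24 (q = -2 + 26 = 24)
V(h, D) = 2 + D + h (V(h, D) = (h + D) + 2 = (D + h) + 2 = 2 + D + h)
W(A) = 225 (W(A) = -3 + 228 = 225)
F(c) = 1/(2*c)
2220447/W(V(q, -43)) + F(2030)/(-2134771) = 2220447/225 + ((1/2)/2030)/(-2134771) = 2220447*(1/225) + ((1/2)*(1/2030))*(-1/2134771) = 740149/75 + (1/4060)*(-1/2134771) = 740149/75 - 1/8667170260 = 1282999480153733/130007553900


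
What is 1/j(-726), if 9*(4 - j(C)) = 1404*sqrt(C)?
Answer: 1/4416988 + 429*I*sqrt(6)/4416988 ≈ 2.264e-7 + 0.00023791*I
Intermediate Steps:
j(C) = 4 - 156*sqrt(C)
1/j(-726) = 1/(4 - 1716*I*sqrt(6))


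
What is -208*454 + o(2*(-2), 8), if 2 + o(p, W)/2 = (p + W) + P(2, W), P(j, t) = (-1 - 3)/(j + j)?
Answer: -94430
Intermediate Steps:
P(j, t) = -2/j (P(j, t) = -4*1/(2*j) = -2/j)
o(p, W) = -6 + 2*W + 2*p (o(p, W) = -4 + 2*((p + W) - 2/2) = -4 + 2*((W + p) - 2*½) = -4 + 2*((W + p) - 1) = -4 + 2*(-1 + W + p) = -4 + (-2 + 2*W + 2*p) = -6 + 2*W + 2*p)
-208*454 + o(2*(-2), 8) = -208*454 + (-6 + 2*8 + 2*(2*(-2))) = -94432 + (-6 + 16 + 2*(-4)) = -94432 + (-6 + 16 - 8) = -94432 + 2 = -94430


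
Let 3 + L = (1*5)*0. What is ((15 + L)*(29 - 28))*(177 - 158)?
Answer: 228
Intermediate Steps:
L = -3 (L = -3 + (1*5)*0 = -3 + 5*0 = -3 + 0 = -3)
((15 + L)*(29 - 28))*(177 - 158) = ((15 - 3)*(29 - 28))*(177 - 158) = (12*1)*19 = 12*19 = 228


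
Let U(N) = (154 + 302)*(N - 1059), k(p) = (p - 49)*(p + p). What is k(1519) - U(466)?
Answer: 4736268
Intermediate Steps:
k(p) = 2*p*(-49 + p) (k(p) = (-49 + p)*(2*p) = 2*p*(-49 + p))
U(N) = -482904 + 456*N (U(N) = 456*(-1059 + N) = -482904 + 456*N)
k(1519) - U(466) = 2*1519*(-49 + 1519) - (-482904 + 456*466) = 2*1519*1470 - (-482904 + 212496) = 4465860 - 1*(-270408) = 4465860 + 270408 = 4736268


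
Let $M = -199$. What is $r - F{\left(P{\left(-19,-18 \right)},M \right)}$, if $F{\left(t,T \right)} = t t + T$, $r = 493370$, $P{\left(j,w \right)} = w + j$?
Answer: $492200$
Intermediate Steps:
$P{\left(j,w \right)} = j + w$
$F{\left(t,T \right)} = T + t^{2}$ ($F{\left(t,T \right)} = t^{2} + T = T + t^{2}$)
$r - F{\left(P{\left(-19,-18 \right)},M \right)} = 493370 - \left(-199 + \left(-19 - 18\right)^{2}\right) = 493370 - \left(-199 + \left(-37\right)^{2}\right) = 493370 - \left(-199 + 1369\right) = 493370 - 1170 = 492200$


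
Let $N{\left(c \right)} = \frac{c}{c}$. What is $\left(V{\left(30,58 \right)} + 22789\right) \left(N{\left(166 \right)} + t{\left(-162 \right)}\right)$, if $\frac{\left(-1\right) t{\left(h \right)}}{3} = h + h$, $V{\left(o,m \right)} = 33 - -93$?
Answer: $22296295$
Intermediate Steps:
$N{\left(c \right)} = 1$
$V{\left(o,m \right)} = 126$ ($V{\left(o,m \right)} = 33 + 93 = 126$)
$t{\left(h \right)} = - 6 h$ ($t{\left(h \right)} = - 3 \left(h + h\right) = - 3 \cdot 2 h = - 6 h$)
$\left(V{\left(30,58 \right)} + 22789\right) \left(N{\left(166 \right)} + t{\left(-162 \right)}\right) = \left(126 + 22789\right) \left(1 - -972\right) = 22915 \left(1 + 972\right) = 22915 \cdot 973 = 22296295$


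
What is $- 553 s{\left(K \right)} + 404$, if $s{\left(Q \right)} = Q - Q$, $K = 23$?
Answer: $404$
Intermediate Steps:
$s{\left(Q \right)} = 0$
$- 553 s{\left(K \right)} + 404 = \left(-553\right) 0 + 404 = 0 + 404 = 404$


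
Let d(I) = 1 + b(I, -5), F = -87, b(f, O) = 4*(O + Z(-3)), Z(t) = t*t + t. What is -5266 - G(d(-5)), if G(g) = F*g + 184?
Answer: -5015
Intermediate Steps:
Z(t) = t + t**2 (Z(t) = t**2 + t = t + t**2)
b(f, O) = 24 + 4*O (b(f, O) = 4*(O - 3*(1 - 3)) = 4*(O - 3*(-2)) = 4*(O + 6) = 4*(6 + O) = 24 + 4*O)
d(I) = 5 (d(I) = 1 + (24 + 4*(-5)) = 1 + (24 - 20) = 1 + 4 = 5)
G(g) = 184 - 87*g (G(g) = -87*g + 184 = 184 - 87*g)
-5266 - G(d(-5)) = -5266 - (184 - 87*5) = -5266 - (184 - 435) = -5266 - 1*(-251) = -5266 + 251 = -5015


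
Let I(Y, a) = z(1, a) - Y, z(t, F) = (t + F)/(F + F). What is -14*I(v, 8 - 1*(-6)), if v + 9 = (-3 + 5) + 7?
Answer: -15/2 ≈ -7.5000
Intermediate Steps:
z(t, F) = (F + t)/(2*F) (z(t, F) = (F + t)/((2*F)) = (F + t)*(1/(2*F)) = (F + t)/(2*F))
v = 0 (v = -9 + ((-3 + 5) + 7) = -9 + (2 + 7) = -9 + 9 = 0)
I(Y, a) = -Y + (1 + a)/(2*a) (I(Y, a) = (a + 1)/(2*a) - Y = (1 + a)/(2*a) - Y = -Y + (1 + a)/(2*a))
-14*I(v, 8 - 1*(-6)) = -14*(1/2 + 1/(2*(8 - 1*(-6))) - 1*0) = -14*(1/2 + 1/(2*(8 + 6)) + 0) = -14*(1/2 + (1/2)/14 + 0) = -14*(1/2 + (1/2)*(1/14) + 0) = -14*(1/2 + 1/28 + 0) = -14*15/28 = -15/2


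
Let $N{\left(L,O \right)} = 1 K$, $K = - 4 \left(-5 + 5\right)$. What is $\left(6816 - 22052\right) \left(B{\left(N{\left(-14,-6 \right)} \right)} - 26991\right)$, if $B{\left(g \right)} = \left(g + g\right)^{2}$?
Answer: $411234876$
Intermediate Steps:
$K = 0$ ($K = \left(-4\right) 0 = 0$)
$N{\left(L,O \right)} = 0$ ($N{\left(L,O \right)} = 1 \cdot 0 = 0$)
$B{\left(g \right)} = 4 g^{2}$ ($B{\left(g \right)} = \left(2 g\right)^{2} = 4 g^{2}$)
$\left(6816 - 22052\right) \left(B{\left(N{\left(-14,-6 \right)} \right)} - 26991\right) = \left(6816 - 22052\right) \left(4 \cdot 0^{2} - 26991\right) = - 15236 \left(4 \cdot 0 - 26991\right) = - 15236 \left(0 - 26991\right) = \left(-15236\right) \left(-26991\right) = 411234876$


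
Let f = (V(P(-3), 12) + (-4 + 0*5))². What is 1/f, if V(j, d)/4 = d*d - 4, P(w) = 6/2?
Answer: 1/309136 ≈ 3.2348e-6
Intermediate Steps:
P(w) = 3 (P(w) = 6*(½) = 3)
V(j, d) = -16 + 4*d² (V(j, d) = 4*(d*d - 4) = 4*(d² - 4) = 4*(-4 + d²) = -16 + 4*d²)
f = 309136 (f = ((-16 + 4*12²) + (-4 + 0*5))² = ((-16 + 4*144) + (-4 + 0))² = ((-16 + 576) - 4)² = (560 - 4)² = 556² = 309136)
1/f = 1/309136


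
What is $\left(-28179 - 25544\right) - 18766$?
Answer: $-72489$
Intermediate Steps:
$\left(-28179 - 25544\right) - 18766 = -53723 - 18766 = -72489$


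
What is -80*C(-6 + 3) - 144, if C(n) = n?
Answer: 96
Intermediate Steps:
-80*C(-6 + 3) - 144 = -80*(-6 + 3) - 144 = -80*(-3) - 144 = 240 - 144 = 96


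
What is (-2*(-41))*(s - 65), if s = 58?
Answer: -574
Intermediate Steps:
(-2*(-41))*(s - 65) = (-2*(-41))*(58 - 65) = 82*(-7) = -574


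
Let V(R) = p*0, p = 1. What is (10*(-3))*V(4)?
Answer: 0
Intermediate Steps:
V(R) = 0 (V(R) = 1*0 = 0)
(10*(-3))*V(4) = (10*(-3))*0 = -30*0 = 0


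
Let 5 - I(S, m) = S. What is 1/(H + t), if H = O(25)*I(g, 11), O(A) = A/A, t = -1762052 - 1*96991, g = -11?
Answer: -1/1859027 ≈ -5.3792e-7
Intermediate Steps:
I(S, m) = 5 - S
t = -1859043 (t = -1762052 - 96991 = -1859043)
O(A) = 1
H = 16 (H = 1*(5 - 1*(-11)) = 1*(5 + 11) = 1*16 = 16)
1/(H + t) = 1/(16 - 1859043) = 1/(-1859027) = -1/1859027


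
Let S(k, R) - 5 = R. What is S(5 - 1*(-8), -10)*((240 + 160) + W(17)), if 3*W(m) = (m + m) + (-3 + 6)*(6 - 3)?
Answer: -6215/3 ≈ -2071.7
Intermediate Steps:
S(k, R) = 5 + R
W(m) = 3 + 2*m/3 (W(m) = ((m + m) + (-3 + 6)*(6 - 3))/3 = (2*m + 3*3)/3 = (2*m + 9)/3 = (9 + 2*m)/3 = 3 + 2*m/3)
S(5 - 1*(-8), -10)*((240 + 160) + W(17)) = (5 - 10)*((240 + 160) + (3 + (⅔)*17)) = -5*(400 + (3 + 34/3)) = -5*(400 + 43/3) = -5*1243/3 = -6215/3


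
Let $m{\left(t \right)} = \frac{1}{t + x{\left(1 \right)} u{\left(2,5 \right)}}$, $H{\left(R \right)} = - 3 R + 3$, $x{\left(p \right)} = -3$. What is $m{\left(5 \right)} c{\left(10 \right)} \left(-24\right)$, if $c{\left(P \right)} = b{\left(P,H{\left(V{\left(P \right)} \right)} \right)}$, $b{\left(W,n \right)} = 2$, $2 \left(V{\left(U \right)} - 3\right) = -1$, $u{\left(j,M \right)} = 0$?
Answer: $- \frac{48}{5} \approx -9.6$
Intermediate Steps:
$V{\left(U \right)} = \frac{5}{2}$ ($V{\left(U \right)} = 3 + \frac{1}{2} \left(-1\right) = 3 - \frac{1}{2} = \frac{5}{2}$)
$H{\left(R \right)} = 3 - 3 R$
$c{\left(P \right)} = 2$
$m{\left(t \right)} = \frac{1}{t}$ ($m{\left(t \right)} = \frac{1}{t - 0} = \frac{1}{t + 0} = \frac{1}{t}$)
$m{\left(5 \right)} c{\left(10 \right)} \left(-24\right) = \frac{1}{5} \cdot 2 \left(-24\right) = \frac{2}{5} \left(-24\right) = - \frac{48}{5}$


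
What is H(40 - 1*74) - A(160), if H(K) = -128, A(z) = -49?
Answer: -79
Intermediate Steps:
H(40 - 1*74) - A(160) = -128 - 1*(-49) = -128 + 49 = -79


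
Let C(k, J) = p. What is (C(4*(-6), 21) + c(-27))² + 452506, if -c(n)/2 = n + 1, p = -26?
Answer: 453182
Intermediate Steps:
C(k, J) = -26
c(n) = -2 - 2*n (c(n) = -2*(n + 1) = -2*(1 + n) = -2 - 2*n)
(C(4*(-6), 21) + c(-27))² + 452506 = (-26 + (-2 - 2*(-27)))² + 452506 = (-26 + (-2 + 54))² + 452506 = (-26 + 52)² + 452506 = 26² + 452506 = 676 + 452506 = 453182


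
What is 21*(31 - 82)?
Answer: -1071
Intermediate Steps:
21*(31 - 82) = 21*(-51) = -1071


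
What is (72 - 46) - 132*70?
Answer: -9214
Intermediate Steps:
(72 - 46) - 132*70 = 26 - 9240 = -9214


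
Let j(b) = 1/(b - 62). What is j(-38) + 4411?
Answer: 441099/100 ≈ 4411.0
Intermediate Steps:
j(b) = 1/(-62 + b)
j(-38) + 4411 = 1/(-62 - 38) + 4411 = 1/(-100) + 4411 = -1/100 + 4411 = 441099/100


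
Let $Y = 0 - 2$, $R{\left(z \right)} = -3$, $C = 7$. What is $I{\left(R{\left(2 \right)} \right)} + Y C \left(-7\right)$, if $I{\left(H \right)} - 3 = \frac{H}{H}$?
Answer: $102$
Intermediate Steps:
$Y = -2$ ($Y = 0 - 2 = -2$)
$I{\left(H \right)} = 4$ ($I{\left(H \right)} = 3 + \frac{H}{H} = 3 + 1 = 4$)
$I{\left(R{\left(2 \right)} \right)} + Y C \left(-7\right) = 4 + \left(-2\right) 7 \left(-7\right) = 4 - -98 = 4 + 98 = 102$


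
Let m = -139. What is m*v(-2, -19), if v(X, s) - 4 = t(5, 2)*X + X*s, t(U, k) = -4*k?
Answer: -8062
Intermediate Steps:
v(X, s) = 4 - 8*X + X*s (v(X, s) = 4 + ((-4*2)*X + X*s) = 4 + (-8*X + X*s) = 4 - 8*X + X*s)
m*v(-2, -19) = -139*(4 - 8*(-2) - 2*(-19)) = -139*(4 + 16 + 38) = -139*58 = -8062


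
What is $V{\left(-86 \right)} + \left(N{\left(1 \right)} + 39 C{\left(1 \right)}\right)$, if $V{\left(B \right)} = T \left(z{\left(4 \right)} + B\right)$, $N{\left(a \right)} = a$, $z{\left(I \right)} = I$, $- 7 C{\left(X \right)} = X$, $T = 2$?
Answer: $- \frac{1180}{7} \approx -168.57$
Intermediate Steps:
$C{\left(X \right)} = - \frac{X}{7}$
$V{\left(B \right)} = 8 + 2 B$ ($V{\left(B \right)} = 2 \left(4 + B\right) = 8 + 2 B$)
$V{\left(-86 \right)} + \left(N{\left(1 \right)} + 39 C{\left(1 \right)}\right) = \left(8 + 2 \left(-86\right)\right) + \left(1 + 39 \left(\left(- \frac{1}{7}\right) 1\right)\right) = \left(8 - 172\right) + \left(1 + 39 \left(- \frac{1}{7}\right)\right) = -164 + \left(1 - \frac{39}{7}\right) = -164 - \frac{32}{7} = - \frac{1180}{7}$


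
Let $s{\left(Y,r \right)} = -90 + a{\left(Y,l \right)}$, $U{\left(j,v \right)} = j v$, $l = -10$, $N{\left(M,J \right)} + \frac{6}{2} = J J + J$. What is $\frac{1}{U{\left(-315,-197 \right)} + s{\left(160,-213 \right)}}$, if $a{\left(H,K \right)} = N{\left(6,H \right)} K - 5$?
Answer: $- \frac{1}{195610} \approx -5.1122 \cdot 10^{-6}$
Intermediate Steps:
$N{\left(M,J \right)} = -3 + J + J^{2}$ ($N{\left(M,J \right)} = -3 + \left(J J + J\right) = -3 + \left(J^{2} + J\right) = -3 + \left(J + J^{2}\right) = -3 + J + J^{2}$)
$a{\left(H,K \right)} = -5 + K \left(-3 + H + H^{2}\right)$ ($a{\left(H,K \right)} = \left(-3 + H + H^{2}\right) K - 5 = K \left(-3 + H + H^{2}\right) - 5 = -5 + K \left(-3 + H + H^{2}\right)$)
$s{\left(Y,r \right)} = -65 - 10 Y - 10 Y^{2}$ ($s{\left(Y,r \right)} = -90 - \left(5 + 10 \left(-3 + Y + Y^{2}\right)\right) = -90 - \left(-25 + 10 Y + 10 Y^{2}\right) = -65 - 10 Y - 10 Y^{2}$)
$\frac{1}{U{\left(-315,-197 \right)} + s{\left(160,-213 \right)}} = \frac{1}{\left(-315\right) \left(-197\right) - \left(1665 + 256000\right)} = \frac{1}{62055 - 257665} = \frac{1}{-195610} = - \frac{1}{195610}$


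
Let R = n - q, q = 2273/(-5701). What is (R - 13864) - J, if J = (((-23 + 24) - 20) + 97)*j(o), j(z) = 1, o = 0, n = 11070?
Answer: -16370999/5701 ≈ -2871.6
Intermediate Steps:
q = -2273/5701 (q = 2273*(-1/5701) = -2273/5701 ≈ -0.39870)
J = 78 (J = (((-23 + 24) - 20) + 97)*1 = ((1 - 20) + 97)*1 = (-19 + 97)*1 = 78*1 = 78)
R = 63112343/5701 (R = 11070 - 1*(-2273/5701) = 11070 + 2273/5701 = 63112343/5701 ≈ 11070.)
(R - 13864) - J = (63112343/5701 - 13864) - 1*78 = -15926321/5701 - 78 = -16370999/5701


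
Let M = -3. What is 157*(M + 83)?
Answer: 12560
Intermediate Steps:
157*(M + 83) = 157*(-3 + 83) = 157*80 = 12560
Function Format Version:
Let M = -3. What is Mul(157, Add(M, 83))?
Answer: 12560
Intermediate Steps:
Mul(157, Add(M, 83)) = Mul(157, Add(-3, 83)) = Mul(157, 80) = 12560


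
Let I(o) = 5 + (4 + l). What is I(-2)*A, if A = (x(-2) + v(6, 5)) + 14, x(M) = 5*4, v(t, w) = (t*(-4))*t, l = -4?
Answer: -550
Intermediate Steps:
v(t, w) = -4*t² (v(t, w) = (-4*t)*t = -4*t²)
I(o) = 5 (I(o) = 5 + (4 - 4) = 5 + 0 = 5)
x(M) = 20
A = -110 (A = (20 - 4*6²) + 14 = (20 - 4*36) + 14 = (20 - 144) + 14 = -124 + 14 = -110)
I(-2)*A = 5*(-110) = -550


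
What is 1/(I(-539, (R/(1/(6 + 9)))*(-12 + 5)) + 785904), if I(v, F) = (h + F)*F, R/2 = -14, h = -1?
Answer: 1/9426564 ≈ 1.0608e-7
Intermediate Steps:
R = -28 (R = 2*(-14) = -28)
I(v, F) = F*(-1 + F) (I(v, F) = (-1 + F)*F = F*(-1 + F))
1/(I(-539, (R/(1/(6 + 9)))*(-12 + 5)) + 785904) = 1/(((-28/(1/(6 + 9)))*(-12 + 5))*(-1 + (-28/(1/(6 + 9)))*(-12 + 5)) + 785904) = 1/((-28/(1/15)*(-7))*(-1 - 28/(1/15)*(-7)) + 785904) = 1/((-28/1/15*(-7))*(-1 - 28/1/15*(-7)) + 785904) = 1/((-28*15*(-7))*(-1 - 28*15*(-7)) + 785904) = 1/((-420*(-7))*(-1 - 420*(-7)) + 785904) = 1/(2940*(-1 + 2940) + 785904) = 1/(2940*2939 + 785904) = 1/(8640660 + 785904) = 1/9426564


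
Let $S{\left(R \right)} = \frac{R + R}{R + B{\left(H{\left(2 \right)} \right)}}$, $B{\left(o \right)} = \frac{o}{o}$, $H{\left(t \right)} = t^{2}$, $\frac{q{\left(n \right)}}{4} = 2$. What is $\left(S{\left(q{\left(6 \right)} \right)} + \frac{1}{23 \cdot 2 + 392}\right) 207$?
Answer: $\frac{53797}{146} \approx 368.47$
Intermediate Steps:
$q{\left(n \right)} = 8$ ($q{\left(n \right)} = 4 \cdot 2 = 8$)
$B{\left(o \right)} = 1$
$S{\left(R \right)} = \frac{2 R}{1 + R}$ ($S{\left(R \right)} = \frac{R + R}{R + 1} = \frac{2 R}{1 + R}$)
$\left(S{\left(q{\left(6 \right)} \right)} + \frac{1}{23 \cdot 2 + 392}\right) 207 = \left(2 \cdot 8 \frac{1}{1 + 8} + \frac{1}{23 \cdot 2 + 392}\right) 207 = \left(2 \cdot 8 \cdot \frac{1}{9} + \frac{1}{46 + 392}\right) 207 = \left(2 \cdot 8 \cdot \frac{1}{9} + \frac{1}{438}\right) 207 = \left(\frac{16}{9} + \frac{1}{438}\right) 207 = \frac{2339}{1314} \cdot 207 = \frac{53797}{146}$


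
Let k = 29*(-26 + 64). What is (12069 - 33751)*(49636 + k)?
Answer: -1100101316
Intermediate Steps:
k = 1102 (k = 29*38 = 1102)
(12069 - 33751)*(49636 + k) = (12069 - 33751)*(49636 + 1102) = -21682*50738 = -1100101316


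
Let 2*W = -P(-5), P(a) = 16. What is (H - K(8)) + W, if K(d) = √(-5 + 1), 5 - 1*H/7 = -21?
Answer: 174 - 2*I ≈ 174.0 - 2.0*I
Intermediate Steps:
H = 182 (H = 35 - 7*(-21) = 35 + 147 = 182)
K(d) = 2*I (K(d) = √(-4) = 2*I)
W = -8 (W = (-1*16)/2 = (½)*(-16) = -8)
(H - K(8)) + W = (182 - 2*I) - 8 = 174 - 2*I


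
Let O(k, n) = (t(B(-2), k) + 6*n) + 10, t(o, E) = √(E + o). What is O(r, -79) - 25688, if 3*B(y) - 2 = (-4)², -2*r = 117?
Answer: -26152 + I*√210/2 ≈ -26152.0 + 7.2457*I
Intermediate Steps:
r = -117/2 (r = -½*117 = -117/2 ≈ -58.500)
B(y) = 6 (B(y) = ⅔ + (⅓)*(-4)² = ⅔ + (⅓)*16 = ⅔ + 16/3 = 6)
O(k, n) = 10 + √(6 + k) + 6*n (O(k, n) = (√(k + 6) + 6*n) + 10 = (√(6 + k) + 6*n) + 10 = 10 + √(6 + k) + 6*n)
O(r, -79) - 25688 = (10 + √(6 - 117/2) + 6*(-79)) - 25688 = (10 + √(-105/2) - 474) - 25688 = (10 + I*√210/2 - 474) - 25688 = (-464 + I*√210/2) - 25688 = -26152 + I*√210/2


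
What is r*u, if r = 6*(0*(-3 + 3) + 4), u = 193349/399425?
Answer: 356952/30725 ≈ 11.618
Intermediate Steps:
u = 14873/30725 (u = 193349*(1/399425) = 14873/30725 ≈ 0.48407)
r = 24 (r = 6*(0*0 + 4) = 6*(0 + 4) = 6*4 = 24)
r*u = 24*(14873/30725) = 356952/30725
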